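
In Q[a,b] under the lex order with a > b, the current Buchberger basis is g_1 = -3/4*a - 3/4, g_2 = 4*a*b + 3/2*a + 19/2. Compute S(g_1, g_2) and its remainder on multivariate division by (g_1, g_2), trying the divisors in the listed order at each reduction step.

S(g_1, g_2) = -3/8*a + b - 19/8; remainder on division = b - 2.

lcm(LM(g_1), LM(g_2)) = a*b.
S = (lcm/LT(g_1))·g_1 − (lcm/LT(g_2))·g_2 = -3/8*a + b - 19/8.
Reduce S modulo (g_1, g_2) in that order:
  leading term a: subtract (1/2)·g_1 from -3/8*a + b - 19/8 → b - 2
  leading term b: no divisor's leading term divides it; move b to the remainder.
  leading term 1: no divisor's leading term divides it; move -2 to the remainder.
The remainder b - 2 is nonzero, so it would be added as the next basis element.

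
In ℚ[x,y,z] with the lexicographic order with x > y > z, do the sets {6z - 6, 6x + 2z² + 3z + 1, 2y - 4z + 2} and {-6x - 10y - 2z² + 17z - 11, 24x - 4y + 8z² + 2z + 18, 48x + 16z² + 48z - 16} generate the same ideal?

Yes, the ideals are equal.

For a fixed monomial order, each ideal has a unique reduced Gröbner basis; comparing bases decides equality.
Buchberger on the first generating set:
f_1 = 6z - 6, LT = z.
f_2 = 6x + 2z² + 3z + 1, LT = x.
f_3 = 2y - 4z + 2, LT = y.

The S-polynomials (S(f_1,f_2), S(f_1,f_3), S(f_2,f_3)) all reduce to 0 modulo the current basis, so we have a Gröbner basis.
Inter-reduce: drop elements whose leading term is divisible by another's, tail-reduce, and make monic.
Reduced Gröbner basis: {x + 1, y - 1, z - 1}.

Buchberger on the second generating set:
h_1 = -6x - 10y - 2z² + 17z - 11, LT = x.
h_2 = 24x - 4y + 8z² + 2z + 18, LT = x.
h_3 = 48x + 16z² + 48z - 16, LT = x.

S(h_1,h_2): lcm = x. S = 11/6y - 35/12z + 13/12.
  leading term y: no divisor's leading term divides it; move 11/6y to the remainder.
  leading term z: no divisor's leading term divides it; move -35/12z to the remainder.
  leading term 1: no divisor's leading term divides it; move 13/12 to the remainder.
  remainder 11/6y - 35/12z + 13/12 ≠ 0; add k_4 = 11/6y - 35/12z + 13/12 to the basis.

S(h_1,h_3): lcm = x. S = 5/3y - 23/6z + 13/6.
  leading term y: subtract (10/11)·k_4 from 5/3y - 23/6z + 13/6 → -13/11z + 13/11
  leading term z: no divisor's leading term divides it; move -13/11z to the remainder.
  leading term 1: no divisor's leading term divides it; move 13/11 to the remainder.
  remainder -13/11z + 13/11 ≠ 0; add k_5 = -13/11z + 13/11 to the basis.

The other S-polynomials (S(h_2,h_3), S(h_1,k_4), S(h_2,k_4), S(h_3,k_4), S(h_1,k_5), S(h_2,k_5), S(h_3,k_5), S(k_4,k_5)) all reduce to 0 modulo the current basis, so we have a Gröbner basis.
Inter-reduce: drop elements whose leading term is divisible by another's, tail-reduce, and make monic.
Reduced Gröbner basis: {x + 1, y - 1, z - 1}.

The two bases agree; hence the ideals are identical.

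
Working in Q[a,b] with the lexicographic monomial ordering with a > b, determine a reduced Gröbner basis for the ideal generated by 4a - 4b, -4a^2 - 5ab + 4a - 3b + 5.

G = {a - b, b^2 - 1/9b - 5/9}

f_1 = 4a - 4b, LT = a.
f_2 = -4a^2 - 5ab + 4a - 3b + 5, LT = a^2.

S(f_1,f_2): lcm = a^2. S = -9/4ab + a - 3/4b + 5/4.
  leading term ab: subtract (-9/16b)·f_1 from -9/4ab + a - 3/4b + 5/4 → a - 9/4b^2 - 3/4b + 5/4
  leading term a: subtract (1/4)·f_1 from a - 9/4b^2 - 3/4b + 5/4 → -9/4b^2 + 1/4b + 5/4
  leading term b^2: no divisor's leading term divides it; move -9/4b^2 to the remainder.
  leading term b: no divisor's leading term divides it; move 1/4b to the remainder.
  leading term 1: no divisor's leading term divides it; move 5/4 to the remainder.
  remainder -9/4b^2 + 1/4b + 5/4 ≠ 0; add g_3 = -9/4b^2 + 1/4b + 5/4 to the basis.

S(f_1,g_3): leading monomials are coprime, so the S-polynomial reduces to 0 (Buchberger's first criterion).
S(f_2,g_3): leading monomials are coprime, so the S-polynomial reduces to 0 (Buchberger's first criterion).
Every S-polynomial of the final basis reduces to 0, so we have a Gröbner basis.
Inter-reduce: drop elements whose leading term is divisible by another's, tail-reduce, and make monic.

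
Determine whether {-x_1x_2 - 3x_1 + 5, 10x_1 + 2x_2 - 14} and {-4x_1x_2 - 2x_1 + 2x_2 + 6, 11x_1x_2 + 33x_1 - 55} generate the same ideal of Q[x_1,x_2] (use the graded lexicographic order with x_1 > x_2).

Yes, the ideals are equal.

Two ideals are equal iff their reduced Gröbner bases coincide (the reduced basis is unique for a fixed ordering).
Buchberger on the first generating set:
f_1 = -x_1x_2 - 3x_1 + 5, LT = x_1x_2.
f_2 = 10x_1 + 2x_2 - 14, LT = x_1.

S(f_1,f_2): lcm = x_1x_2. S = -1/5x_2^2 + 3x_1 + 7/5x_2 - 5.
  reduce S modulo (f_1, f_2):
  remainder -1/5x_2^2 + 4/5x_2 - 4/5 ≠ 0; add g_3 = -1/5x_2^2 + 4/5x_2 - 4/5 to the basis.

The other S-polynomials (S(f_1,g_3), S(f_2,g_3)) all reduce to 0 modulo the current basis, so we have a Gröbner basis.
Inter-reduce: drop elements whose leading term is divisible by another's, tail-reduce, and make monic.
Reduced Gröbner basis: {x_2^2 - 4x_2 + 4, x_1 + 1/5x_2 - 7/5}.

Buchberger on the second generating set:
h_1 = -4x_1x_2 - 2x_1 + 2x_2 + 6, LT = x_1x_2.
h_2 = 11x_1x_2 + 33x_1 - 55, LT = x_1x_2.

S(h_1,h_2): lcm = x_1x_2. S = -5/2x_1 - 1/2x_2 + 7/2.
  reduce S modulo (h_1, h_2):
  remainder -5/2x_1 - 1/2x_2 + 7/2 ≠ 0; add k_3 = -5/2x_1 - 1/2x_2 + 7/2 to the basis.

S(h_1,k_3): lcm = x_1x_2. S = -1/5x_2^2 + 1/2x_1 + 9/10x_2 - 3/2.
  reduce S modulo (h_1, h_2, k_3):
  remainder -1/5x_2^2 + 4/5x_2 - 4/5 ≠ 0; add k_4 = -1/5x_2^2 + 4/5x_2 - 4/5 to the basis.

The other S-polynomials (S(h_2,k_3), S(h_1,k_4), S(h_2,k_4), S(k_3,k_4)) all reduce to 0 modulo the current basis, so we have a Gröbner basis.
Inter-reduce: drop elements whose leading term is divisible by another's, tail-reduce, and make monic.
Reduced Gröbner basis: {x_2^2 - 4x_2 + 4, x_1 + 1/5x_2 - 7/5}.

The two bases agree; hence the ideals are identical.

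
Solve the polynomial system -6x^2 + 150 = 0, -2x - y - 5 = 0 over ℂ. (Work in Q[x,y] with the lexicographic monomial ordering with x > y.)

Compute a lex Gröbner basis by Buchberger's algorithm.
f_1 = -6x^2 + 150, LT = x^2.
f_2 = -2x - y - 5, LT = x.

S(f_1,f_2): lcm = x^2. S = -1/2xy - 5/2x - 25.
  leading term xy: subtract (1/4y)·f_2 from -1/2xy - 5/2x - 25 → -5/2x + 1/4y^2 + 5/4y - 25
  leading term x: subtract (5/4)·f_2 from -5/2x + 1/4y^2 + 5/4y - 25 → 1/4y^2 + 5/2y - 75/4
  leading term y^2: no divisor's leading term divides it; move 1/4y^2 to the remainder.
  leading term y: no divisor's leading term divides it; move 5/2y to the remainder.
  leading term 1: no divisor's leading term divides it; move -75/4 to the remainder.
  remainder 1/4y^2 + 5/2y - 75/4 ≠ 0; add h_3 = 1/4y^2 + 5/2y - 75/4 to the basis.

The other S-polynomials (S(f_1,h_3), S(f_2,h_3)) all reduce to 0 modulo the current basis, so we have a Gröbner basis.
Inter-reduce: drop elements whose leading term is divisible by another's, tail-reduce, and make monic.
Reduced Gröbner basis: {x + 1/2y + 5/2, y^2 + 10y - 75}.

The lex basis is triangular: the last element involves only y. Solving y^2 + 10y - 75 = 0 gives y ∈ {-15, 5}; substituting each value into the earlier elements determines the remaining variables.
  y = -15: the earlier basis element becomes x - 5 = 0, giving x = 5 — point (5, -15).
  y = 5: the earlier basis element becomes x + 5 = 0, giving x = -5 — point (-5, 5).
Check: every point annihilates each of the original generators.

{(5, -15), (-5, 5)}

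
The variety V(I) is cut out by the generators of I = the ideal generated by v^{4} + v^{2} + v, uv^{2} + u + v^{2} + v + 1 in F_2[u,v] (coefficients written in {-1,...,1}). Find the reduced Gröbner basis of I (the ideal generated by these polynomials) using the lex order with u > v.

G = {u + v^{2} + 1, v^{4} + v^{2} + v}

f_1 = v^{4} + v^{2} + v, LT = v^{4}.
f_2 = uv^{2} + u + v^{2} + v + 1, LT = uv^{2}.

S(f_1,f_2): lcm = uv^{4}. S = uv + v^{4} + v^{3} + v^{2}.
  leading term uv: no divisor's leading term divides it; move uv to the remainder.
  leading term v^{4}: subtract (1)·f_1 from v^{4} + v^{3} + v^{2} → v^{3} + v
  leading term v^{3}: no divisor's leading term divides it; move v^{3} to the remainder.
  leading term v: no divisor's leading term divides it; move v to the remainder.
  remainder uv + v^{3} + v ≠ 0; add g_3 = uv + v^{3} + v to the basis.

S(f_1,g_3): lcm = uv^{4}. S = uv^{2} + uv + v^{6} + v^{4}.
  leading term uv^{2}: subtract (1)·f_2 from uv^{2} + uv + v^{6} + v^{4} → uv + u + v^{6} + v^{4} + v^{2} + v + 1
  leading term uv: subtract (1)·g_3 from uv + u + v^{6} + v^{4} + v^{2} + v + 1 → u + v^{6} + v^{4} + v^{3} + v^{2} + 1
  leading term u: no divisor's leading term divides it; move u to the remainder.
  leading term v^{6}: subtract (v^{2})·f_1 from v^{6} + v^{4} + v^{3} + v^{2} + 1 → v^{2} + 1
  leading term v^{2}: no divisor's leading term divides it; move v^{2} to the remainder.
  leading term 1: no divisor's leading term divides it; move 1 to the remainder.
  remainder u + v^{2} + 1 ≠ 0; add g_4 = u + v^{2} + 1 to the basis.

The other S-polynomials (S(f_2,g_3), S(f_1,g_4), S(f_2,g_4), S(g_3,g_4)) all reduce to 0 modulo the current basis, so we have a Gröbner basis.
Inter-reduce: drop elements whose leading term is divisible by another's, tail-reduce, and make monic.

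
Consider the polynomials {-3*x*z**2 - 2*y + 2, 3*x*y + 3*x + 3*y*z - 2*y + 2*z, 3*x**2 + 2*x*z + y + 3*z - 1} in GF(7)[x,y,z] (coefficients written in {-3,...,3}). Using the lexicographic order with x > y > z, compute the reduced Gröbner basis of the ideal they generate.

G = {x - 3*z**7 + 2*z**6 - 2*z**5 - z**4 + 3*z**2 + 3*z + 2, y + z**7 + 2*z**6 + z**5 + 3*z**4 + 3*z**3 - 3*z**2 + 2*z + 3, z**8 + z**7 - z**6 - z**5 + 2*z**4 - 3*z**3 - 2*z**2 - z + 1}

Buchberger's algorithm terminates because the ascending chain of leading-term ideals stabilizes.

f_1 = -3*x*z**2 - 2*y + 2, LT = x*z**2.
f_2 = 3*x*y + 3*x + 3*y*z - 2*y + 2*z, LT = x*y.
f_3 = 3*x**2 + 2*x*z + y + 3*z - 1, LT = x**2.

S(f_1,f_2): lcm = x*y*z**2. S = -x*z**2 + 3*y**2 - y*z**3 + 3*y*z**2 - 3*y - 3*z**3.
  reduce S modulo (f_1, f_2, f_3):
  remainder 3*y**2 - y*z**3 + 3*y*z**2 - 3*z**3 - 3 ≠ 0; add g_4 = 3*y**2 - y*z**3 + 3*y*z**2 - 3*z**3 - 3 to the basis.

S(f_1,f_3): lcm = x**2*z**2. S = 3*x*y - 3*x*z**3 - 3*x + 2*y*z**2 - z**3 - 2*z**2.
  reduce S modulo (f_1, f_2, f_3, g_4):
  remainder x + 2*y*z**2 - y*z + 2*y - z**3 - 2*z**2 + 3*z ≠ 0; add g_5 = x + 2*y*z**2 - y*z + 2*y - z**3 - 2*z**2 + 3*z to the basis.

S(f_2,f_3): lcm = x**2*y. S = x**2 - 2*x*y*z - 3*x*y + 3*x*z + 2*y**2 - y*z - 2*y.
  reduce S modulo (f_1, f_2, f_3, g_4, g_5):
  remainder -y*z**3 + 3*y*z**2 + 2*y*z - y + 2*z**4 + 2*z**3 - z**2 - z ≠ 0; add g_6 = -y*z**3 + 3*y*z**2 + 2*y*z - y + 2*z**4 + 2*z**3 - z**2 - z to the basis.

S(f_1,g_5): lcm = x*z**2. S = -2*y*z**4 + y*z**3 - 2*y*z**2 + 3*y + z**5 + 2*z**4 - 3*z**3 - 3.
  reduce S modulo (f_1, f_2, f_3, g_4, g_5, g_6):
  remainder -y*z + y - 3*z**5 + 2*z**4 + 3*z**3 - 2*z - 3 ≠ 0; add g_7 = -y*z + y - 3*z**5 + 2*z**4 + 3*z**3 - 2*z - 3 to the basis.

S(g_4,g_6): lcm = y**2*z**3. S = 3*y**2*z**2 + 2*y**2*z - y**2 + 2*y*z**6 + y*z**5 + 2*y*z**4 + 2*y*z**3 - y*z**2 - y*z - z**6 - z**3.
  reduce S modulo (f_1, f_2, f_3, g_4, g_5, g_6, g_7):
  remainder -3*y - 3*z**7 + z**6 - 3*z**5 - 2*z**4 - 2*z**3 + 2*z**2 + z - 2 ≠ 0; add g_8 = -3*y - 3*z**7 + z**6 - 3*z**5 - 2*z**4 - 2*z**3 + 2*z**2 + z - 2 to the basis.

S(g_4,g_8): lcm = y**2. S = -y*z**7 - 2*y*z**6 - y*z**5 - 3*y*z**4 - y*z**3 - 3*y*z**2 - 2*y*z - 3*y - z**3 - 1.
  reduce S modulo (f_1, f_2, f_3, g_4, g_5, g_6, g_7, g_8):
  remainder -2*z**8 - 2*z**7 + 2*z**6 + 2*z**5 + 3*z**4 - z**3 - 3*z**2 + 2*z - 2 ≠ 0; add g_9 = -2*z**8 - 2*z**7 + 2*z**6 + 2*z**5 + 3*z**4 - z**3 - 3*z**2 + 2*z - 2 to the basis.

The other S-polynomials (S(f_1,g_4), S(f_2,g_4), S(f_3,g_4), S(f_2,g_5), S(f_3,g_5), S(g_4,g_5), S(f_1,g_6), S(f_2,g_6), S(f_3,g_6), S(g_5,g_6), S(f_1,g_7), S(f_2,g_7), S(f_3,g_7), S(g_4,g_7), S(g_5,g_7), S(g_6,g_7), S(f_1,g_8), S(f_2,g_8), S(f_3,g_8), S(g_5,g_8), S(g_6,g_8), S(g_7,g_8), S(f_1,g_9), S(f_2,g_9), S(f_3,g_9), S(g_4,g_9), S(g_5,g_9), S(g_6,g_9), S(g_7,g_9), S(g_8,g_9)) all reduce to 0 modulo the current basis, so we have a Gröbner basis.
Inter-reduce: drop elements whose leading term is divisible by another's, tail-reduce, and make monic.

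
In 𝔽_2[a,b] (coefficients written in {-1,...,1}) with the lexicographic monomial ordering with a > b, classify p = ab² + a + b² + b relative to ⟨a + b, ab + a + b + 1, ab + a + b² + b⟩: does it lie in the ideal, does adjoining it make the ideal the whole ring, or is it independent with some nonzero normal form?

ab² + a + b² + b is independent of I; its normal form modulo I is b + 1.

First compute the reduced Gröbner basis of I by Buchberger's algorithm.
f_1 = a + b, LT = a.
f_2 = ab + a + b + 1, LT = ab.
f_3 = ab + a + b² + b, LT = ab.

S(f_1,f_2): lcm = ab. S = a + b² + b + 1.
  reduce S modulo (f_1, f_2, f_3):
  remainder b² + 1 ≠ 0; add h_4 = b² + 1 to the basis.

The other S-polynomials (S(f_1,f_3), S(f_2,f_3), S(f_1,h_4), S(f_2,h_4), S(f_3,h_4)) all reduce to 0 modulo the current basis, so we have a Gröbner basis.
Inter-reduce: drop elements whose leading term is divisible by another's, tail-reduce, and make monic.
Reduced Gröbner basis: {a + b, b² + 1}.
Label its elements g_1 = a + b, g_2 = b² + 1.

Reduce p = ab² + a + b² + b modulo G:
  leading term ab²: subtract (b²)·g_1 from ab² + a + b² + b → a + b³ + b² + b
  leading term a: subtract (1)·g_1 from a + b³ + b² + b → b³ + b²
  leading term b³: subtract (b)·g_2 from b³ + b² → b² + b
  leading term b²: subtract (1)·g_2 from b² + b → b + 1
  leading term b: no divisor's leading term divides it; move b to the remainder.
  leading term 1: no divisor's leading term divides it; move 1 to the remainder.
  normal form = b + 1.
The normal form is nonzero, so p ∉ I. Since p minus its normal form lies in I, I + (p) = I + (r) where r = b + 1; decide whether this ideal is the whole ring.
Run Buchberger on G together with r (pairs among the g_i already reduce to 0 since G is a Gröbner basis):
g_1 = a + b, LT = a.
g_2 = b² + 1, LT = b².
r = b + 1, LT = b.

The S-polynomials (S(g_1,g_2), S(g_1,r), S(g_2,r)) all reduce to 0 modulo the current basis, so we have a Gröbner basis.
Inter-reduce: drop elements whose leading term is divisible by another's, tail-reduce, and make monic.
Reduced Gröbner basis: {a + 1, b + 1}.
The reduced Gröbner basis of I + (p) is {a + 1, b + 1} ≠ {1}, a proper ideal, so the enlarged system stays consistent: p is independent of I, with normal form b + 1.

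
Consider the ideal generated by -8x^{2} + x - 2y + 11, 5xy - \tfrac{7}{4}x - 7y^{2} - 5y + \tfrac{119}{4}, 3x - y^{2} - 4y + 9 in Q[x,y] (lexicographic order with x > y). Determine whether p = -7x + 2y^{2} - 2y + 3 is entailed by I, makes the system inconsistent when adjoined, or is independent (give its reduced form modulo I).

First compute the reduced Gröbner basis of I by Buchberger's algorithm.
f_1 = -8x^{2} + x - 2y + 11, LT = x^{2}.
f_2 = 5xy - \tfrac{7}{4}x - 7y^{2} - 5y + \tfrac{119}{4}, LT = xy.
f_3 = 3x - y^{2} - 4y + 9, LT = x.

S(f_1,f_2): lcm = x^{2}y. S = \tfrac{7}{20}x^{2} + \tfrac{7}{5}xy^{2} + \tfrac{7}{8}xy - \tfrac{119}{20}x + \tfrac{1}{4}y^{2} - \tfrac{11}{8}y.
  leading term x^{2}: subtract (-\tfrac{7}{160})·f_1 from \tfrac{7}{20}x^{2} + \tfrac{7}{5}xy^{2} + \tfrac{7}{8}xy - \tfrac{119}{20}x + \tfrac{1}{4}y^{2} - \tfrac{11}{8}y → \tfrac{7}{5}xy^{2} + \tfrac{7}{8}xy - \tfrac{189}{32}x + \tfrac{1}{4}y^{2} - \tfrac{117}{80}y + \tfrac{77}{160}
  leading term xy^{2}: subtract (\tfrac{7}{25}y)·f_2 from \tfrac{7}{5}xy^{2} + \tfrac{7}{8}xy - \tfrac{189}{32}x + \tfrac{1}{4}y^{2} - \tfrac{117}{80}y + \tfrac{77}{160} → \tfrac{273}{200}xy - \tfrac{189}{32}x + \tfrac{49}{25}y^{3} + \tfrac{33}{20}y^{2} - \tfrac{3917}{400}y + \tfrac{77}{160}
  leading term xy: subtract (\tfrac{273}{1000})·f_2 from \tfrac{273}{200}xy - \tfrac{189}{32}x + \tfrac{49}{25}y^{3} + \tfrac{33}{20}y^{2} - \tfrac{3917}{400}y + \tfrac{77}{160} → -\tfrac{10857}{2000}x + \tfrac{49}{25}y^{3} + \tfrac{3561}{1000}y^{2} - \tfrac{3371}{400}y - \tfrac{15281}{2000}
  leading term x: subtract (-\tfrac{3619}{2000})·f_3 from -\tfrac{10857}{2000}x + \tfrac{49}{25}y^{3} + \tfrac{3561}{1000}y^{2} - \tfrac{3371}{400}y - \tfrac{15281}{2000} → \tfrac{49}{25}y^{3} + \tfrac{3503}{2000}y^{2} - \tfrac{31331}{2000}y + \tfrac{1729}{200}
  leading term y^{3}: no divisor's leading term divides it; move \tfrac{49}{25}y^{3} to the remainder.
  leading term y^{2}: no divisor's leading term divides it; move \tfrac{3503}{2000}y^{2} to the remainder.
  leading term y: no divisor's leading term divides it; move -\tfrac{31331}{2000}y to the remainder.
  leading term 1: no divisor's leading term divides it; move \tfrac{1729}{200} to the remainder.
  remainder \tfrac{49}{25}y^{3} + \tfrac{3503}{2000}y^{2} - \tfrac{31331}{2000}y + \tfrac{1729}{200} ≠ 0; add h_4 = \tfrac{49}{25}y^{3} + \tfrac{3503}{2000}y^{2} - \tfrac{31331}{2000}y + \tfrac{1729}{200} to the basis.

S(f_1,f_3): lcm = x^{2}. S = \tfrac{1}{3}xy^{2} + \tfrac{4}{3}xy - \tfrac{25}{8}x + \tfrac{1}{4}y - \tfrac{11}{8}.
  leading term xy^{2}: subtract (\tfrac{1}{15}y)·f_2 from \tfrac{1}{3}xy^{2} + \tfrac{4}{3}xy - \tfrac{25}{8}x + \tfrac{1}{4}y - \tfrac{11}{8} → \tfrac{29}{20}xy - \tfrac{25}{8}x + \tfrac{7}{15}y^{3} + \tfrac{1}{3}y^{2} - \tfrac{26}{15}y - \tfrac{11}{8}
  leading term xy: subtract (\tfrac{29}{100})·f_2 from \tfrac{29}{20}xy - \tfrac{25}{8}x + \tfrac{7}{15}y^{3} + \tfrac{1}{3}y^{2} - \tfrac{26}{15}y - \tfrac{11}{8} → -\tfrac{1047}{400}x + \tfrac{7}{15}y^{3} + \tfrac{709}{300}y^{2} - \tfrac{17}{60}y - \tfrac{4001}{400}
  leading term x: subtract (-\tfrac{349}{400})·f_3 from -\tfrac{1047}{400}x + \tfrac{7}{15}y^{3} + \tfrac{709}{300}y^{2} - \tfrac{17}{60}y - \tfrac{4001}{400} → \tfrac{7}{15}y^{3} + \tfrac{1789}{1200}y^{2} - \tfrac{283}{75}y - \tfrac{43}{20}
  leading term y^{3}: subtract (\tfrac{5}{21})·h_4 from \tfrac{7}{15}y^{3} + \tfrac{1789}{1200}y^{2} - \tfrac{283}{75}y - \tfrac{43}{20} → \tfrac{451}{420}y^{2} - \tfrac{73}{1680}y - \tfrac{101}{24}
  leading term y^{2}: no divisor's leading term divides it; move \tfrac{451}{420}y^{2} to the remainder.
  leading term y: no divisor's leading term divides it; move -\tfrac{73}{1680}y to the remainder.
  leading term 1: no divisor's leading term divides it; move -\tfrac{101}{24} to the remainder.
  remainder \tfrac{451}{420}y^{2} - \tfrac{73}{1680}y - \tfrac{101}{24} ≠ 0; add h_5 = \tfrac{451}{420}y^{2} - \tfrac{73}{1680}y - \tfrac{101}{24} to the basis.

S(f_2,f_3): lcm = xy. S = -\tfrac{7}{20}x + \tfrac{1}{3}y^{3} - \tfrac{1}{15}y^{2} - 4y + \tfrac{119}{20}.
  leading term x: subtract (-\tfrac{7}{60})·f_3 from -\tfrac{7}{20}x + \tfrac{1}{3}y^{3} - \tfrac{1}{15}y^{2} - 4y + \tfrac{119}{20} → \tfrac{1}{3}y^{3} - \tfrac{11}{60}y^{2} - \tfrac{67}{15}y + 7
  leading term y^{3}: subtract (\tfrac{25}{147})·h_4 from \tfrac{1}{3}y^{3} - \tfrac{11}{60}y^{2} - \tfrac{67}{15}y + 7 → -\tfrac{5659}{11760}y^{2} - \tfrac{21197}{11760}y + \tfrac{929}{168}
  leading term y^{2}: subtract (-\tfrac{5659}{12628})·h_5 from -\tfrac{5659}{11760}y^{2} - \tfrac{21197}{11760}y + \tfrac{929}{168} → -\tfrac{368119}{202048}y + \tfrac{368119}{101024}
  leading term y: no divisor's leading term divides it; move -\tfrac{368119}{202048}y to the remainder.
  leading term 1: no divisor's leading term divides it; move \tfrac{368119}{101024} to the remainder.
  remainder -\tfrac{368119}{202048}y + \tfrac{368119}{101024} ≠ 0; add h_6 = -\tfrac{368119}{202048}y + \tfrac{368119}{101024} to the basis.

The other S-polynomials (S(f_1,h_4), S(f_2,h_4), S(f_3,h_4), S(f_1,h_5), S(f_2,h_5), S(f_3,h_5), S(h_4,h_5), S(f_1,h_6), S(f_2,h_6), S(f_3,h_6), S(h_4,h_6), S(h_5,h_6)) all reduce to 0 modulo the current basis, so we have a Gröbner basis.
Inter-reduce: drop elements whose leading term is divisible by another's, tail-reduce, and make monic.
Reduced Gröbner basis: {x - 1, y - 2}.
Label its elements g_1 = x - 1, g_2 = y - 2.

Reduce p = -7x + 2y^{2} - 2y + 3 modulo G:
  leading term x: subtract (-7)·g_1 from -7x + 2y^{2} - 2y + 3 → 2y^{2} - 2y - 4
  leading term y^{2}: subtract (2y)·g_2 from 2y^{2} - 2y - 4 → 2y - 4
  leading term y: subtract (2)·g_2 from 2y - 4 → 0
  normal form = 0.
Since the normal form is 0, p ∈ I.

-7x + 2y^{2} - 2y + 3 lies in I (it reduces to 0).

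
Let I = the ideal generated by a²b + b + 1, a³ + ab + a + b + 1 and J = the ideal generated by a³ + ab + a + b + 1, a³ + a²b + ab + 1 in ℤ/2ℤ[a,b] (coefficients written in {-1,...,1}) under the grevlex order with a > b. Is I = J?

Two ideals are equal iff their reduced Gröbner bases coincide (the reduced basis is unique for a fixed ordering).
Buchberger on the first generating set:
f_1 = a²b + b + 1, LT = a²b.
f_2 = a³ + ab + a + b + 1, LT = a³.

S(f_1,f_2): lcm = a³b. S = ab² + b² + a + b.
  leading term ab²: no divisor's leading term divides it; move ab² to the remainder.
  leading term b²: no divisor's leading term divides it; move b² to the remainder.
  leading term a: no divisor's leading term divides it; move a to the remainder.
  leading term b: no divisor's leading term divides it; move b to the remainder.
  remainder ab² + b² + a + b ≠ 0; add g_3 = ab² + b² + a + b to the basis.

S(f_1,g_3): lcm = a²b². S = ab² + a² + ab + b² + b.
  leading term ab²: subtract (1)·g_3 from ab² + a² + ab + b² + b → a² + ab + a
  leading term a²: no divisor's leading term divides it; move a² to the remainder.
  leading term ab: no divisor's leading term divides it; move ab to the remainder.
  leading term a: no divisor's leading term divides it; move a to the remainder.
  remainder a² + ab + a ≠ 0; add g_4 = a² + ab + a to the basis.

S(f_1,g_4): lcm = a²b. S = ab² + ab + b + 1.
  leading term ab²: subtract (1)·g_3 from ab² + ab + b + 1 → ab + b² + a + 1
  leading term ab: no divisor's leading term divides it; move ab to the remainder.
  leading term b²: no divisor's leading term divides it; move b² to the remainder.
  leading term a: no divisor's leading term divides it; move a to the remainder.
  leading term 1: no divisor's leading term divides it; move 1 to the remainder.
  remainder ab + b² + a + 1 ≠ 0; add g_5 = ab + b² + a + 1 to the basis.

S(g_3,g_4): lcm = a²b². S = ab³ + a² + ab.
  leading term ab³: subtract (b)·g_3 from ab³ + a² + ab → b³ + a² + b²
  leading term b³: no divisor's leading term divides it; move b³ to the remainder.
  leading term a²: subtract (1)·g_4 from a² + b² → ab + b² + a
  leading term ab: subtract (1)·g_5 from ab + b² + a → 1
  leading term 1: no divisor's leading term divides it; move 1 to the remainder.
  remainder b³ + 1 ≠ 0; add g_6 = b³ + 1 to the basis.

The other S-polynomials (S(f_2,g_3), S(f_2,g_4), S(f_1,g_5), S(f_2,g_5), S(g_3,g_5), S(g_4,g_5), S(f_1,g_6), S(f_2,g_6), S(g_3,g_6), S(g_4,g_6), S(g_5,g_6)) all reduce to 0 modulo the current basis, so we have a Gröbner basis.
Inter-reduce: drop elements whose leading term is divisible by another's, tail-reduce, and make monic.
Reduced Gröbner basis: {b³ + 1, a² + b² + 1, ab + b² + a + 1}.

Buchberger on the second generating set:
h_1 = a³ + ab + a + b + 1, LT = a³.
h_2 = a³ + a²b + ab + 1, LT = a³.

S(h_1,h_2): lcm = a³. S = a²b + a + b.
  leading term a²b: no divisor's leading term divides it; move a²b to the remainder.
  leading term a: no divisor's leading term divides it; move a to the remainder.
  leading term b: no divisor's leading term divides it; move b to the remainder.
  remainder a²b + a + b ≠ 0; add k_3 = a²b + a + b to the basis.

S(h_1,k_3): lcm = a³b. S = ab² + a² + b² + b.
  leading term ab²: no divisor's leading term divides it; move ab² to the remainder.
  leading term a²: no divisor's leading term divides it; move a² to the remainder.
  leading term b²: no divisor's leading term divides it; move b² to the remainder.
  leading term b: no divisor's leading term divides it; move b to the remainder.
  remainder ab² + a² + b² + b ≠ 0; add k_4 = ab² + a² + b² + b to the basis.

S(k_3,k_4): lcm = a²b². S = a³ + ab² + b².
  leading term a³: subtract (1)·h_1 from a³ + ab² + b² → ab² + ab + b² + a + b + 1
  leading term ab²: subtract (1)·k_4 from ab² + ab + b² + a + b + 1 → a² + ab + a + 1
  leading term a²: no divisor's leading term divides it; move a² to the remainder.
  leading term ab: no divisor's leading term divides it; move ab to the remainder.
  leading term a: no divisor's leading term divides it; move a to the remainder.
  leading term 1: no divisor's leading term divides it; move 1 to the remainder.
  remainder a² + ab + a + 1 ≠ 0; add k_5 = a² + ab + a + 1 to the basis.

S(k_3,k_5): lcm = a²b. S = ab² + ab + a.
  leading term ab²: subtract (1)·k_4 from ab² + ab + a → a² + ab + b² + a + b
  leading term a²: subtract (1)·k_5 from a² + ab + b² + a + b → b² + b + 1
  leading term b²: no divisor's leading term divides it; move b² to the remainder.
  leading term b: no divisor's leading term divides it; move b to the remainder.
  leading term 1: no divisor's leading term divides it; move 1 to the remainder.
  remainder b² + b + 1 ≠ 0; add k_6 = b² + b + 1 to the basis.

The other S-polynomials (S(h_2,k_3), S(h_1,k_4), S(h_2,k_4), S(h_1,k_5), S(h_2,k_5), S(k_4,k_5), S(h_1,k_6), S(h_2,k_6), S(k_3,k_6), S(k_4,k_6), S(k_5,k_6)) all reduce to 0 modulo the current basis, so we have a Gröbner basis.
Inter-reduce: drop elements whose leading term is divisible by another's, tail-reduce, and make monic.
Reduced Gröbner basis: {a² + ab + a + 1, b² + b + 1}.

These differ, so the ideals are not equal.
The choice of monomial ordering does not affect the verdict — as long as both bases are computed under the same ordering, their equality decides ideal equality.

No, the ideals differ.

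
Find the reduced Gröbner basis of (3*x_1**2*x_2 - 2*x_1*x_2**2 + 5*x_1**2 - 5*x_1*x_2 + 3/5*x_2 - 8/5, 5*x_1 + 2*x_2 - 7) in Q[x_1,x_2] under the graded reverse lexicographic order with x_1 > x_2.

The reduced Gröbner basis is the canonical form of the ideal for this ordering.

f_1 = 3*x_1**2*x_2 - 2*x_1*x_2**2 + 5*x_1**2 - 5*x_1*x_2 + 3/5*x_2 - 8/5, LT = x_1**2*x_2.
f_2 = 5*x_1 + 2*x_2 - 7, LT = x_1.

S(f_1,f_2): lcm = x_1**2*x_2. S = -16/15*x_1*x_2**2 + 5/3*x_1**2 - 4/15*x_1*x_2 + 1/5*x_2 - 8/15.
  leading term x_1*x_2**2: subtract (-16/75*x_2**2)·f_2 from -16/15*x_1*x_2**2 + 5/3*x_1**2 - 4/15*x_1*x_2 + 1/5*x_2 - 8/15 → 32/75*x_2**3 + 5/3*x_1**2 - 4/15*x_1*x_2 - 112/75*x_2**2 + 1/5*x_2 - 8/15
  leading term x_2**3: no divisor's leading term divides it; move 32/75*x_2**3 to the remainder.
  leading term x_1**2: subtract (1/3*x_1)·f_2 from 5/3*x_1**2 - 4/15*x_1*x_2 - 112/75*x_2**2 + 1/5*x_2 - 8/15 → -14/15*x_1*x_2 - 112/75*x_2**2 + 7/3*x_1 + 1/5*x_2 - 8/15
  leading term x_1*x_2: subtract (-14/75*x_2)·f_2 from -14/15*x_1*x_2 - 112/75*x_2**2 + 7/3*x_1 + 1/5*x_2 - 8/15 → -28/25*x_2**2 + 7/3*x_1 - 83/75*x_2 - 8/15
  leading term x_2**2: no divisor's leading term divides it; move -28/25*x_2**2 to the remainder.
  leading term x_1: subtract (7/15)·f_2 from 7/3*x_1 - 83/75*x_2 - 8/15 → -51/25*x_2 + 41/15
  leading term x_2: no divisor's leading term divides it; move -51/25*x_2 to the remainder.
  leading term 1: no divisor's leading term divides it; move 41/15 to the remainder.
  remainder 32/75*x_2**3 - 28/25*x_2**2 - 51/25*x_2 + 41/15 ≠ 0; add g_3 = 32/75*x_2**3 - 28/25*x_2**2 - 51/25*x_2 + 41/15 to the basis.

The other S-polynomials (S(f_1,g_3), S(f_2,g_3)) all reduce to 0 modulo the current basis, so we have a Gröbner basis.
Inter-reduce: drop elements whose leading term is divisible by another's, tail-reduce, and make monic.

G = {x_2**3 - 21/8*x_2**2 - 153/32*x_2 + 205/32, x_1 + 2/5*x_2 - 7/5}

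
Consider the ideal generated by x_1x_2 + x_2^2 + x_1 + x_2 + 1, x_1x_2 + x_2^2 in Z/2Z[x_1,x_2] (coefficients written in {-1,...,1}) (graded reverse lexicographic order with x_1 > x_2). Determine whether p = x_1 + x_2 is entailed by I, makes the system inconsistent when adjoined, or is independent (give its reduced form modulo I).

First compute the reduced Gröbner basis of I by Buchberger's algorithm.
f_1 = x_1x_2 + x_2^2 + x_1 + x_2 + 1, LT = x_1x_2.
f_2 = x_1x_2 + x_2^2, LT = x_1x_2.

S(f_1,f_2): lcm = x_1x_2. S = x_1 + x_2 + 1.
  leading term x_1: no divisor's leading term divides it; move x_1 to the remainder.
  leading term x_2: no divisor's leading term divides it; move x_2 to the remainder.
  leading term 1: no divisor's leading term divides it; move 1 to the remainder.
  remainder x_1 + x_2 + 1 ≠ 0; add h_3 = x_1 + x_2 + 1 to the basis.

S(f_1,h_3): lcm = x_1x_2. S = x_1 + 1.
  leading term x_1: subtract (1)·h_3 from x_1 + 1 → x_2
  leading term x_2: no divisor's leading term divides it; move x_2 to the remainder.
  remainder x_2 ≠ 0; add h_4 = x_2 to the basis.

The other S-polynomials (S(f_2,h_3), S(f_1,h_4), S(f_2,h_4), S(h_3,h_4)) all reduce to 0 modulo the current basis, so we have a Gröbner basis.
Inter-reduce: drop elements whose leading term is divisible by another's, tail-reduce, and make monic.
Reduced Gröbner basis: {x_1 + 1, x_2}.
Label its elements g_1 = x_1 + 1, g_2 = x_2.

Reduce p = x_1 + x_2 modulo G:
  leading term x_1: subtract (1)·g_1 from x_1 + x_2 → x_2 + 1
  leading term x_2: subtract (1)·g_2 from x_2 + 1 → 1
  leading term 1: no divisor's leading term divides it; move 1 to the remainder.
  normal form = 1.
The normal form is nonzero, so p ∉ I. Since p minus its normal form lies in I, I + (p) = I + (r) where r = 1; decide whether this ideal is the whole ring.
Here r = 1 is a nonzero constant, hence a unit: 1 ∈ I + (p), the Gröbner basis of I + (p) is {1}, and the enlarged system has no common solution — adjoining p is inconsistent.

Ideal membership is decidable via reduction modulo a Gröbner basis.

Adjoining x_1 + x_2 makes the ideal the whole ring: the system is inconsistent.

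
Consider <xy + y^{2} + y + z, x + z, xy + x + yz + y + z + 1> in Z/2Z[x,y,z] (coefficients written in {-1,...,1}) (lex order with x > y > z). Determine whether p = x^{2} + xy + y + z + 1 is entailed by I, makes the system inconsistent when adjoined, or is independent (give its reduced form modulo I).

First compute the reduced Gröbner basis of I by Buchberger's algorithm.
f_1 = xy + y^{2} + y + z, LT = xy.
f_2 = x + z, LT = x.
f_3 = xy + x + yz + y + z + 1, LT = xy.

S(f_1,f_2): lcm = xy. S = y^{2} + yz + y + z.
  leading term y^{2}: no divisor's leading term divides it; move y^{2} to the remainder.
  leading term yz: no divisor's leading term divides it; move yz to the remainder.
  leading term y: no divisor's leading term divides it; move y to the remainder.
  leading term z: no divisor's leading term divides it; move z to the remainder.
  remainder y^{2} + yz + y + z ≠ 0; add h_4 = y^{2} + yz + y + z to the basis.

S(f_1,f_3): lcm = xy. S = x + y^{2} + yz + 1.
  leading term x: subtract (1)·f_2 from x + y^{2} + yz + 1 → y^{2} + yz + z + 1
  leading term y^{2}: subtract (1)·h_4 from y^{2} + yz + z + 1 → y + 1
  leading term y: no divisor's leading term divides it; move y to the remainder.
  leading term 1: no divisor's leading term divides it; move 1 to the remainder.
  remainder y + 1 ≠ 0; add h_5 = y + 1 to the basis.

The other S-polynomials (S(f_2,f_3), S(f_1,h_4), S(f_2,h_4), S(f_3,h_4), S(f_1,h_5), S(f_2,h_5), S(f_3,h_5), S(h_4,h_5)) all reduce to 0 modulo the current basis, so we have a Gröbner basis.
Inter-reduce: drop elements whose leading term is divisible by another's, tail-reduce, and make monic.
Reduced Gröbner basis: {x + z, y + 1}.
Label its elements g_1 = x + z, g_2 = y + 1.

Reduce p = x^{2} + xy + y + z + 1 modulo G:
  leading term x^{2}: subtract (x)·g_1 from x^{2} + xy + y + z + 1 → xy + xz + y + z + 1
  leading term xy: subtract (y)·g_1 from xy + xz + y + z + 1 → xz + yz + y + z + 1
  leading term xz: subtract (z)·g_1 from xz + yz + y + z + 1 → yz + y + z^{2} + z + 1
  leading term yz: subtract (z)·g_2 from yz + y + z^{2} + z + 1 → y + z^{2} + 1
  leading term y: subtract (1)·g_2 from y + z^{2} + 1 → z^{2}
  leading term z^{2}: no divisor's leading term divides it; move z^{2} to the remainder.
  normal form = z^{2}.
The normal form is nonzero, so p ∉ I. Since p minus its normal form lies in I, I + (p) = I + (r) where r = z^{2}; decide whether this ideal is the whole ring.
Run Buchberger on G together with r (pairs among the g_i already reduce to 0 since G is a Gröbner basis):
g_1 = x + z, LT = x.
g_2 = y + 1, LT = y.
r = z^{2}, LT = z^{2}.

The S-polynomials (S(g_1,g_2), S(g_1,r), S(g_2,r)) all reduce to 0 modulo the current basis, so we have a Gröbner basis.
Inter-reduce: drop elements whose leading term is divisible by another's, tail-reduce, and make monic.
Reduced Gröbner basis: {x + z, y + 1, z^{2}}.
The reduced Gröbner basis of I + (p) is {x + z, y + 1, z^{2}} ≠ {1}, a proper ideal, so the enlarged system stays consistent: p is independent of I, with normal form z^{2}.

x^{2} + xy + y + z + 1 is independent of I; its normal form modulo I is z^{2}.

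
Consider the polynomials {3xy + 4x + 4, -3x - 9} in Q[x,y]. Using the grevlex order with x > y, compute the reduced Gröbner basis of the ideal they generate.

G = {x + 3, y + 8/9}

f_1 = 3xy + 4x + 4, LT = xy.
f_2 = -3x - 9, LT = x.

S(f_1,f_2): lcm = xy. S = 4/3x - 3y + 4/3.
  reduce S modulo (f_1, f_2):
  remainder -3y - 8/3 ≠ 0; add g_3 = -3y - 8/3 to the basis.

The other S-polynomials (S(f_1,g_3), S(f_2,g_3)) all reduce to 0 modulo the current basis, so we have a Gröbner basis.
Inter-reduce: drop elements whose leading term is divisible by another's, tail-reduce, and make monic.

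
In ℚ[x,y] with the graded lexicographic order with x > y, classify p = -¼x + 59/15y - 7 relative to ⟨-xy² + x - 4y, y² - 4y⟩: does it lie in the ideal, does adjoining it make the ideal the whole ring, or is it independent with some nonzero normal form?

First compute the reduced Gröbner basis of I by Buchberger's algorithm.
f_1 = -xy² + x - 4y, LT = xy².
f_2 = y² - 4y, LT = y².

S(f_1,f_2): lcm = xy². S = 4xy - x + 4y.
  reduce S modulo (f_1, f_2):
  remainder 4xy - x + 4y ≠ 0; add h_3 = 4xy - x + 4y to the basis.

S(f_1,h_3): lcm = xy². S = ¼xy - y² - x + 4y.
  reduce S modulo (f_1, f_2, h_3):
  remainder -15/16x - ¼y ≠ 0; add h_4 = -15/16x - ¼y to the basis.

The other S-polynomials (S(f_2,h_3), S(f_1,h_4), S(f_2,h_4), S(h_3,h_4)) all reduce to 0 modulo the current basis, so we have a Gröbner basis.
Inter-reduce: drop elements whose leading term is divisible by another's, tail-reduce, and make monic.
Reduced Gröbner basis: {y² - 4y, x + 4/15y}.
Label its elements g_1 = y² - 4y, g_2 = x + 4/15y.

Reduce p = -¼x + 59/15y - 7 modulo G:
  leading term x: subtract (-¼)·g_2 from -¼x + 59/15y - 7 → 4y - 7
  leading term y: no divisor's leading term divides it; move 4y to the remainder.
  leading term 1: no divisor's leading term divides it; move -7 to the remainder.
  normal form = 4y - 7.
The normal form is nonzero, so p ∉ I. Since p minus its normal form lies in I, I + (p) = I + (r) where r = 4y - 7; decide whether this ideal is the whole ring.
Run Buchberger on G together with r (pairs among the g_i already reduce to 0 since G is a Gröbner basis):
g_1 = y² - 4y, LT = y².
g_2 = x + 4/15y, LT = x.
r = 4y - 7, LT = y.

S(g_1,r): lcm = y². S = -9/4y.
  reduce S modulo (g_1, g_2, r):
  remainder -63/16 ≠ 0; add m_4 = -63/16 to the basis.

The other S-polynomials (S(g_1,g_2), S(g_2,r), S(g_1,m_4), S(g_2,m_4), S(r,m_4)) all reduce to 0 modulo the current basis, so we have a Gröbner basis.
Inter-reduce: drop elements whose leading term is divisible by another's, tail-reduce, and make monic.
Reduced Gröbner basis: {1}.
The reduced Gröbner basis of I + (p) is {1}: the ideal is the whole ring, so the enlarged system has no common solution — adjoining p is inconsistent.

Adjoining -¼x + 59/15y - 7 makes the ideal the whole ring: the system is inconsistent.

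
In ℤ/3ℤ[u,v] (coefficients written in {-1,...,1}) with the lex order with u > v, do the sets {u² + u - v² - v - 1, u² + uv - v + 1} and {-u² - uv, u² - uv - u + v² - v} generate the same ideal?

No, the ideals differ.

For a fixed monomial order, each ideal has a unique reduced Gröbner basis; comparing bases decides equality.
Buchberger on the first generating set:
f_1 = u² + u - v² - v - 1, LT = u².
f_2 = u² + uv - v + 1, LT = u².

S(f_1,f_2): lcm = u². S = -uv + u - v² + 1.
  reduce S modulo (f_1, f_2):
  remainder -uv + u - v² + 1 ≠ 0; add g_3 = -uv + u - v² + 1 to the basis.

S(f_1,g_3): lcm = u²v. S = u² - uv² + uv + u - v³ - v² - v.
  reduce S modulo (f_1, f_2, g_3):
  remainder -v + 1 ≠ 0; add g_4 = -v + 1 to the basis.

The other S-polynomials (S(f_2,g_3), S(f_1,g_4), S(f_2,g_4), S(g_3,g_4)) all reduce to 0 modulo the current basis, so we have a Gröbner basis.
Inter-reduce: drop elements whose leading term is divisible by another's, tail-reduce, and make monic.
Reduced Gröbner basis: {u² + u, v - 1}.

Buchberger on the second generating set:
h_1 = -u² - uv, LT = u².
h_2 = u² - uv - u + v² - v, LT = u².

S(h_1,h_2): lcm = u². S = -uv + u - v² + v.
  reduce S modulo (h_1, h_2):
  remainder -uv + u - v² + v ≠ 0; add k_3 = -uv + u - v² + v to the basis.

The other S-polynomials (S(h_1,k_3), S(h_2,k_3)) all reduce to 0 modulo the current basis, so we have a Gröbner basis.
Inter-reduce: drop elements whose leading term is divisible by another's, tail-reduce, and make monic.
Reduced Gröbner basis: {u² + u - v² + v, uv - u + v² - v}.

These differ, so the ideals are not equal.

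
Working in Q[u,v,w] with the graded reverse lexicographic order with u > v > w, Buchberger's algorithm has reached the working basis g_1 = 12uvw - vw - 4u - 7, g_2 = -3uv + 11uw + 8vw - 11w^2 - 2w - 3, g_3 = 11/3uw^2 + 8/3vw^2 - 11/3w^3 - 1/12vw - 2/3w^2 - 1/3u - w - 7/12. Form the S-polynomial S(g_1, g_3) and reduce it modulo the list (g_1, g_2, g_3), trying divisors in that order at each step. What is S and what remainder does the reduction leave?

S(g_1, g_3) = -8/11v^2w^2 + vw^3 + 1/44v^2w + 13/132vw^2 + 1/11uv - 1/3uw + 3/11vw + 7/44v - 7/12w; remainder on division = -8/11v^2w^2 + vw^3 + 1/44v^2w + 13/132vw^2 + 17/33vw - 1/3w^2 + 7/44v - 85/132w - 1/11.

lcm(LM(g_1), LM(g_3)) = uvw^2.
S = (lcm/LT(g_1))·g_1 − (lcm/LT(g_3))·g_3 = -8/11v^2w^2 + vw^3 + 1/44v^2w + 13/132vw^2 + 1/11uv - 1/3uw + 3/11vw + 7/44v - 7/12w.
Reduce S modulo (g_1, g_2, g_3) in that order:
  leading term v^2w^2: no divisor's leading term divides it; move -8/11v^2w^2 to the remainder.
  leading term vw^3: no divisor's leading term divides it; move vw^3 to the remainder.
  leading term v^2w: no divisor's leading term divides it; move 1/44v^2w to the remainder.
  leading term vw^2: no divisor's leading term divides it; move 13/132vw^2 to the remainder.
  leading term uv: subtract (-1/33)·g_2 from 1/11uv - 1/3uw + 3/11vw + 7/44v - 7/12w → 17/33vw - 1/3w^2 + 7/44v - 85/132w - 1/11
  leading term vw: no divisor's leading term divides it; move 17/33vw to the remainder.
  leading term w^2: no divisor's leading term divides it; move -1/3w^2 to the remainder.
  leading term v: no divisor's leading term divides it; move 7/44v to the remainder.
  leading term w: no divisor's leading term divides it; move -85/132w to the remainder.
  leading term 1: no divisor's leading term divides it; move -1/11 to the remainder.
The remainder -8/11v^2w^2 + vw^3 + 1/44v^2w + 13/132vw^2 + 17/33vw - 1/3w^2 + 7/44v - 85/132w - 1/11 is nonzero, so it would be added as the next basis element.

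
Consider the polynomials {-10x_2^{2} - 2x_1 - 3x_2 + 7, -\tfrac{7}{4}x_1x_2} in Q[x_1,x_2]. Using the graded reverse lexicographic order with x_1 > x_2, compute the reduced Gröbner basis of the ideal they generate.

f_1 = -10x_2^{2} - 2x_1 - 3x_2 + 7, LT = x_2^{2}.
f_2 = -\tfrac{7}{4}x_1x_2, LT = x_1x_2.

S(f_1,f_2): lcm = x_1x_2^{2}. S = \tfrac{1}{5}x_1^{2} + \tfrac{3}{10}x_1x_2 - \tfrac{7}{10}x_1.
  leading term x_1^{2}: no divisor's leading term divides it; move \tfrac{1}{5}x_1^{2} to the remainder.
  leading term x_1x_2: subtract (-\tfrac{6}{35})·f_2 from \tfrac{3}{10}x_1x_2 - \tfrac{7}{10}x_1 → -\tfrac{7}{10}x_1
  leading term x_1: no divisor's leading term divides it; move -\tfrac{7}{10}x_1 to the remainder.
  remainder \tfrac{1}{5}x_1^{2} - \tfrac{7}{10}x_1 ≠ 0; add g_3 = \tfrac{1}{5}x_1^{2} - \tfrac{7}{10}x_1 to the basis.

The other S-polynomials (S(f_1,g_3), S(f_2,g_3)) all reduce to 0 modulo the current basis, so we have a Gröbner basis.

G = {x_1^{2} - \tfrac{7}{2}x_1, x_1x_2, x_2^{2} + \tfrac{1}{5}x_1 + \tfrac{3}{10}x_2 - \tfrac{7}{10}}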